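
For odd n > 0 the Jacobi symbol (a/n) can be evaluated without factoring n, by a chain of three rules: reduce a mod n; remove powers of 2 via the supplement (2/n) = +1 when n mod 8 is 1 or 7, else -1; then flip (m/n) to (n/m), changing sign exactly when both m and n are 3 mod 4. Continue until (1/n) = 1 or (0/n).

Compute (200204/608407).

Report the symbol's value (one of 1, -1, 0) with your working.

1

200204 = 2^2·50051; (2/608407) = +1 since 608407 mod 8 = 7, so (200204/608407) = (+1)^2·(50051/608407); sign now +1
reciprocity: (50051/608407) = -1·(608407/50051) since 50051 mod 4 = 3, 608407 mod 4 = 3; sign now -1
(608407/50051) = (7795/50051)   [reduce mod 50051]
reciprocity: (7795/50051) = -1·(50051/7795) since 7795 mod 4 = 3, 50051 mod 4 = 3; sign now +1
(50051/7795) = (3281/7795)   [reduce mod 7795]
reciprocity: (3281/7795) = +1·(7795/3281) since 3281 mod 4 = 1, 7795 mod 4 = 3; sign now +1
(7795/3281) = (1233/3281)   [reduce mod 3281]
reciprocity: (1233/3281) = +1·(3281/1233) since 1233 mod 4 = 1, 3281 mod 4 = 1; sign now +1
(3281/1233) = (815/1233)   [reduce mod 1233]
reciprocity: (815/1233) = +1·(1233/815) since 815 mod 4 = 3, 1233 mod 4 = 1; sign now +1
(1233/815) = (418/815)   [reduce mod 815]
418 = 2^1·209; (2/815) = +1 since 815 mod 8 = 7, so (418/815) = (+1)^1·(209/815); sign now +1
reciprocity: (209/815) = +1·(815/209) since 209 mod 4 = 1, 815 mod 4 = 3; sign now +1
(815/209) = (188/209)   [reduce mod 209]
188 = 2^2·47; (2/209) = +1 since 209 mod 8 = 1, so (188/209) = (+1)^2·(47/209); sign now +1
reciprocity: (47/209) = +1·(209/47) since 47 mod 4 = 3, 209 mod 4 = 1; sign now +1
(209/47) = (21/47)   [reduce mod 47]
reciprocity: (21/47) = +1·(47/21) since 21 mod 4 = 1, 47 mod 4 = 3; sign now +1
(47/21) = (5/21)   [reduce mod 21]
reciprocity: (5/21) = +1·(21/5) since 5 mod 4 = 1, 21 mod 4 = 1; sign now +1
(21/5) = (1/5)   [reduce mod 5]
(1/5) = 1; final value = sign = +1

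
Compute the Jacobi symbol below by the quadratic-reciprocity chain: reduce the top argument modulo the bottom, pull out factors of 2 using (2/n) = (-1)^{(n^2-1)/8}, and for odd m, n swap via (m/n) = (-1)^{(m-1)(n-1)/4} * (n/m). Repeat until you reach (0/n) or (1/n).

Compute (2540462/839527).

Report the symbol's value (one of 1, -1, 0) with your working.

-1

(2540462/839527) = (21881/839527)   [reduce mod 839527]
reciprocity: (21881/839527) = +1·(839527/21881) since 21881 mod 4 = 1, 839527 mod 4 = 3; sign now +1
(839527/21881) = (8049/21881)   [reduce mod 21881]
reciprocity: (8049/21881) = +1·(21881/8049) since 8049 mod 4 = 1, 21881 mod 4 = 1; sign now +1
(21881/8049) = (5783/8049)   [reduce mod 8049]
reciprocity: (5783/8049) = +1·(8049/5783) since 5783 mod 4 = 3, 8049 mod 4 = 1; sign now +1
(8049/5783) = (2266/5783)   [reduce mod 5783]
2266 = 2^1·1133; (2/5783) = +1 since 5783 mod 8 = 7, so (2266/5783) = (+1)^1·(1133/5783); sign now +1
reciprocity: (1133/5783) = +1·(5783/1133) since 1133 mod 4 = 1, 5783 mod 4 = 3; sign now +1
(5783/1133) = (118/1133)   [reduce mod 1133]
118 = 2^1·59; (2/1133) = -1 since 1133 mod 8 = 5, so (118/1133) = (-1)^1·(59/1133); sign now -1
reciprocity: (59/1133) = +1·(1133/59) since 59 mod 4 = 3, 1133 mod 4 = 1; sign now -1
(1133/59) = (12/59)   [reduce mod 59]
12 = 2^2·3; (2/59) = -1 since 59 mod 8 = 3, so (12/59) = (-1)^2·(3/59); sign now -1
reciprocity: (3/59) = -1·(59/3) since 3 mod 4 = 3, 59 mod 4 = 3; sign now +1
(59/3) = (2/3)   [reduce mod 3]
2 = 2^1·1; (2/3) = -1 since 3 mod 8 = 3, so (2/3) = (-1)^1·(1/3); sign now -1
(1/3) = 1; final value = sign = -1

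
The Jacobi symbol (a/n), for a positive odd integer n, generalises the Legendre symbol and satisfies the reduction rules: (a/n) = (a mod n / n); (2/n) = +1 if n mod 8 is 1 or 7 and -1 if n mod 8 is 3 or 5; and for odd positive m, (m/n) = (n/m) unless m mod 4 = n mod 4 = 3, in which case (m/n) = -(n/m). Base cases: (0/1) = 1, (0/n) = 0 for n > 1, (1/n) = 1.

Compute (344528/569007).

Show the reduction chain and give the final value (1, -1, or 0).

factor out 2^4: 344528 = 2^4·21533; with 569007 mod 8 = 7, (2/569007) = +1; sign now +1; continue with (21533/569007)
flip (21533/569007) -> (569007/21533): both odd, 21533 mod 4 = 1, 569007 mod 4 = 3, so the flip contributes +1; sign now +1
(569007/21533): 569007 mod 21533 = 9149, so (569007/21533) = (9149/21533)
flip (9149/21533) -> (21533/9149): both odd, 9149 mod 4 = 1, 21533 mod 4 = 1, so the flip contributes +1; sign now +1
(21533/9149): 21533 mod 9149 = 3235, so (21533/9149) = (3235/9149)
flip (3235/9149) -> (9149/3235): both odd, 3235 mod 4 = 3, 9149 mod 4 = 1, so the flip contributes +1; sign now +1
(9149/3235): 9149 mod 3235 = 2679, so (9149/3235) = (2679/3235)
flip (2679/3235) -> (3235/2679): both odd, 2679 mod 4 = 3, 3235 mod 4 = 3, so the flip contributes -1; sign now -1
(3235/2679): 3235 mod 2679 = 556, so (3235/2679) = (556/2679)
factor out 2^2: 556 = 2^2·139; with 2679 mod 8 = 7, (2/2679) = +1; sign now -1; continue with (139/2679)
flip (139/2679) -> (2679/139): both odd, 139 mod 4 = 3, 2679 mod 4 = 3, so the flip contributes -1; sign now +1
(2679/139): 2679 mod 139 = 38, so (2679/139) = (38/139)
factor out 2^1: 38 = 2^1·19; with 139 mod 8 = 3, (2/139) = -1; sign now -1; continue with (19/139)
flip (19/139) -> (139/19): both odd, 19 mod 4 = 3, 139 mod 4 = 3, so the flip contributes -1; sign now +1
(139/19): 139 mod 19 = 6, so (139/19) = (6/19)
factor out 2^1: 6 = 2^1·3; with 19 mod 8 = 3, (2/19) = -1; sign now -1; continue with (3/19)
flip (3/19) -> (19/3): both odd, 3 mod 4 = 3, 19 mod 4 = 3, so the flip contributes -1; sign now +1
(19/3): 19 mod 3 = 1, so (19/3) = (1/3)
reached (1/3) = 1, so the symbol is +1

1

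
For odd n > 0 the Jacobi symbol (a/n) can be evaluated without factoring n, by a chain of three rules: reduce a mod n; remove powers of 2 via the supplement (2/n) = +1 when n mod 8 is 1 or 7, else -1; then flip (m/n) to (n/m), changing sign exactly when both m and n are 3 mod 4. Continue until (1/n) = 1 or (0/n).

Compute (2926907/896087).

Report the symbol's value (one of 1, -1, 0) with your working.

0

(2926907/896087) = (238646/896087)   [reduce mod 896087]
238646 = 2^1·119323; (2/896087) = +1 since 896087 mod 8 = 7, so (238646/896087) = (+1)^1·(119323/896087); sign now +1
reciprocity: (119323/896087) = -1·(896087/119323) since 119323 mod 4 = 3, 896087 mod 4 = 3; sign now -1
(896087/119323) = (60826/119323)   [reduce mod 119323]
60826 = 2^1·30413; (2/119323) = -1 since 119323 mod 8 = 3, so (60826/119323) = (-1)^1·(30413/119323); sign now +1
reciprocity: (30413/119323) = +1·(119323/30413) since 30413 mod 4 = 1, 119323 mod 4 = 3; sign now +1
(119323/30413) = (28084/30413)   [reduce mod 30413]
28084 = 2^2·7021; (2/30413) = -1 since 30413 mod 8 = 5, so (28084/30413) = (-1)^2·(7021/30413); sign now +1
reciprocity: (7021/30413) = +1·(30413/7021) since 7021 mod 4 = 1, 30413 mod 4 = 1; sign now +1
(30413/7021) = (2329/7021)   [reduce mod 7021]
reciprocity: (2329/7021) = +1·(7021/2329) since 2329 mod 4 = 1, 7021 mod 4 = 1; sign now +1
(7021/2329) = (34/2329)   [reduce mod 2329]
34 = 2^1·17; (2/2329) = +1 since 2329 mod 8 = 1, so (34/2329) = (+1)^1·(17/2329); sign now +1
reciprocity: (17/2329) = +1·(2329/17) since 17 mod 4 = 1, 2329 mod 4 = 1; sign now +1
(2329/17) = (0/17)   [reduce mod 17]
(0/17) = 0   [gcd(a, n) > 1]; final value = 0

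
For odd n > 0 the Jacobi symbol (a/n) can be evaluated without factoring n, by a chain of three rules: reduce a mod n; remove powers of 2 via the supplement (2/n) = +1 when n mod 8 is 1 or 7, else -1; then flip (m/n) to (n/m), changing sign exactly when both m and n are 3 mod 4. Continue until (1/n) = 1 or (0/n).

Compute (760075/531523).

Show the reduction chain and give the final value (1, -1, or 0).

(760075/531523): 760075 mod 531523 = 228552, so (760075/531523) = (228552/531523)
factor out 2^3: 228552 = 2^3·28569; with 531523 mod 8 = 3, (2/531523) = -1; sign now -1; continue with (28569/531523)
flip (28569/531523) -> (531523/28569): both odd, 28569 mod 4 = 1, 531523 mod 4 = 3, so the flip contributes +1; sign now -1
(531523/28569): 531523 mod 28569 = 17281, so (531523/28569) = (17281/28569)
flip (17281/28569) -> (28569/17281): both odd, 17281 mod 4 = 1, 28569 mod 4 = 1, so the flip contributes +1; sign now -1
(28569/17281): 28569 mod 17281 = 11288, so (28569/17281) = (11288/17281)
factor out 2^3: 11288 = 2^3·1411; with 17281 mod 8 = 1, (2/17281) = +1; sign now -1; continue with (1411/17281)
flip (1411/17281) -> (17281/1411): both odd, 1411 mod 4 = 3, 17281 mod 4 = 1, so the flip contributes +1; sign now -1
(17281/1411): 17281 mod 1411 = 349, so (17281/1411) = (349/1411)
flip (349/1411) -> (1411/349): both odd, 349 mod 4 = 1, 1411 mod 4 = 3, so the flip contributes +1; sign now -1
(1411/349): 1411 mod 349 = 15, so (1411/349) = (15/349)
flip (15/349) -> (349/15): both odd, 15 mod 4 = 3, 349 mod 4 = 1, so the flip contributes +1; sign now -1
(349/15): 349 mod 15 = 4, so (349/15) = (4/15)
factor out 2^2: 4 = 2^2·1; with 15 mod 8 = 7, (2/15) = +1; sign now -1; continue with (1/15)
reached (1/15) = 1, so the symbol is -1

-1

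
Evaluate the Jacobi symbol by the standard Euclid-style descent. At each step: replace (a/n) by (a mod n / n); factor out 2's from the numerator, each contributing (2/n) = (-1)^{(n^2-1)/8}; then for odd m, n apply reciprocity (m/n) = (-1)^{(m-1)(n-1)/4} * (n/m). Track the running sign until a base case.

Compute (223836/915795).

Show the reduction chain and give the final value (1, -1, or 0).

0

223836 = 2^2·55959; (2/915795) = -1 since 915795 mod 8 = 3, so (223836/915795) = (-1)^2·(55959/915795); sign now +1
reciprocity: (55959/915795) = -1·(915795/55959) since 55959 mod 4 = 3, 915795 mod 4 = 3; sign now -1
(915795/55959) = (20451/55959)   [reduce mod 55959]
reciprocity: (20451/55959) = -1·(55959/20451) since 20451 mod 4 = 3, 55959 mod 4 = 3; sign now +1
(55959/20451) = (15057/20451)   [reduce mod 20451]
reciprocity: (15057/20451) = +1·(20451/15057) since 15057 mod 4 = 1, 20451 mod 4 = 3; sign now +1
(20451/15057) = (5394/15057)   [reduce mod 15057]
5394 = 2^1·2697; (2/15057) = +1 since 15057 mod 8 = 1, so (5394/15057) = (+1)^1·(2697/15057); sign now +1
reciprocity: (2697/15057) = +1·(15057/2697) since 2697 mod 4 = 1, 15057 mod 4 = 1; sign now +1
(15057/2697) = (1572/2697)   [reduce mod 2697]
1572 = 2^2·393; (2/2697) = +1 since 2697 mod 8 = 1, so (1572/2697) = (+1)^2·(393/2697); sign now +1
reciprocity: (393/2697) = +1·(2697/393) since 393 mod 4 = 1, 2697 mod 4 = 1; sign now +1
(2697/393) = (339/393)   [reduce mod 393]
reciprocity: (339/393) = +1·(393/339) since 339 mod 4 = 3, 393 mod 4 = 1; sign now +1
(393/339) = (54/339)   [reduce mod 339]
54 = 2^1·27; (2/339) = -1 since 339 mod 8 = 3, so (54/339) = (-1)^1·(27/339); sign now -1
reciprocity: (27/339) = -1·(339/27) since 27 mod 4 = 3, 339 mod 4 = 3; sign now +1
(339/27) = (15/27)   [reduce mod 27]
reciprocity: (15/27) = -1·(27/15) since 15 mod 4 = 3, 27 mod 4 = 3; sign now -1
(27/15) = (12/15)   [reduce mod 15]
12 = 2^2·3; (2/15) = +1 since 15 mod 8 = 7, so (12/15) = (+1)^2·(3/15); sign now -1
reciprocity: (3/15) = -1·(15/3) since 3 mod 4 = 3, 15 mod 4 = 3; sign now +1
(15/3) = (0/3)   [reduce mod 3]
(0/3) = 0   [gcd(a, n) > 1]; final value = 0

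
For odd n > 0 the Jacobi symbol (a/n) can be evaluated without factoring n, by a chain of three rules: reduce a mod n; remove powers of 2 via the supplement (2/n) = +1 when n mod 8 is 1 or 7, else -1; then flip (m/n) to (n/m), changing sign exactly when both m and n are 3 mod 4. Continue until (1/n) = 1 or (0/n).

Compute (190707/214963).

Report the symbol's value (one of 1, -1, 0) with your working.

1

reciprocity: (190707/214963) = -1·(214963/190707) since 190707 mod 4 = 3, 214963 mod 4 = 3; sign now -1
(214963/190707) = (24256/190707)   [reduce mod 190707]
24256 = 2^6·379; (2/190707) = -1 since 190707 mod 8 = 3, so (24256/190707) = (-1)^6·(379/190707); sign now -1
reciprocity: (379/190707) = -1·(190707/379) since 379 mod 4 = 3, 190707 mod 4 = 3; sign now +1
(190707/379) = (70/379)   [reduce mod 379]
70 = 2^1·35; (2/379) = -1 since 379 mod 8 = 3, so (70/379) = (-1)^1·(35/379); sign now -1
reciprocity: (35/379) = -1·(379/35) since 35 mod 4 = 3, 379 mod 4 = 3; sign now +1
(379/35) = (29/35)   [reduce mod 35]
reciprocity: (29/35) = +1·(35/29) since 29 mod 4 = 1, 35 mod 4 = 3; sign now +1
(35/29) = (6/29)   [reduce mod 29]
6 = 2^1·3; (2/29) = -1 since 29 mod 8 = 5, so (6/29) = (-1)^1·(3/29); sign now -1
reciprocity: (3/29) = +1·(29/3) since 3 mod 4 = 3, 29 mod 4 = 1; sign now -1
(29/3) = (2/3)   [reduce mod 3]
2 = 2^1·1; (2/3) = -1 since 3 mod 8 = 3, so (2/3) = (-1)^1·(1/3); sign now +1
(1/3) = 1; final value = sign = +1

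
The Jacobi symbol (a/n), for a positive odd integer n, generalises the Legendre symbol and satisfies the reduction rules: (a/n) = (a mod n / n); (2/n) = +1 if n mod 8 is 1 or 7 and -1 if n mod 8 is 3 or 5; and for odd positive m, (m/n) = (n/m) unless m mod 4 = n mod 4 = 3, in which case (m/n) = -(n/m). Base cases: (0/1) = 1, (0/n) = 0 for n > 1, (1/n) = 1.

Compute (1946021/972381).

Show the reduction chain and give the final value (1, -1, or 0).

(1946021/972381): 1946021 mod 972381 = 1259, so (1946021/972381) = (1259/972381)
flip (1259/972381) -> (972381/1259): both odd, 1259 mod 4 = 3, 972381 mod 4 = 1, so the flip contributes +1; sign now +1
(972381/1259): 972381 mod 1259 = 433, so (972381/1259) = (433/1259)
flip (433/1259) -> (1259/433): both odd, 433 mod 4 = 1, 1259 mod 4 = 3, so the flip contributes +1; sign now +1
(1259/433): 1259 mod 433 = 393, so (1259/433) = (393/433)
flip (393/433) -> (433/393): both odd, 393 mod 4 = 1, 433 mod 4 = 1, so the flip contributes +1; sign now +1
(433/393): 433 mod 393 = 40, so (433/393) = (40/393)
factor out 2^3: 40 = 2^3·5; with 393 mod 8 = 1, (2/393) = +1; sign now +1; continue with (5/393)
flip (5/393) -> (393/5): both odd, 5 mod 4 = 1, 393 mod 4 = 1, so the flip contributes +1; sign now +1
(393/5): 393 mod 5 = 3, so (393/5) = (3/5)
flip (3/5) -> (5/3): both odd, 3 mod 4 = 3, 5 mod 4 = 1, so the flip contributes +1; sign now +1
(5/3): 5 mod 3 = 2, so (5/3) = (2/3)
factor out 2^1: 2 = 2^1·1; with 3 mod 8 = 3, (2/3) = -1; sign now -1; continue with (1/3)
reached (1/3) = 1, so the symbol is -1

-1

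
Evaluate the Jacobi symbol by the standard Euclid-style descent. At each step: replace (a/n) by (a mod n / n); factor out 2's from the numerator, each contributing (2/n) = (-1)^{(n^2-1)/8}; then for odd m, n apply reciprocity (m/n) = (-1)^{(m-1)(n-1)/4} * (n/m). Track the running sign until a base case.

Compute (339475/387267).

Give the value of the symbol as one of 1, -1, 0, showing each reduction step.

-1

flip (339475/387267) -> (387267/339475): both odd, 339475 mod 4 = 3, 387267 mod 4 = 3, so the flip contributes -1; sign now -1
(387267/339475): 387267 mod 339475 = 47792, so (387267/339475) = (47792/339475)
factor out 2^4: 47792 = 2^4·2987; with 339475 mod 8 = 3, (2/339475) = -1; sign now -1; continue with (2987/339475)
flip (2987/339475) -> (339475/2987): both odd, 2987 mod 4 = 3, 339475 mod 4 = 3, so the flip contributes -1; sign now +1
(339475/2987): 339475 mod 2987 = 1944, so (339475/2987) = (1944/2987)
factor out 2^3: 1944 = 2^3·243; with 2987 mod 8 = 3, (2/2987) = -1; sign now -1; continue with (243/2987)
flip (243/2987) -> (2987/243): both odd, 243 mod 4 = 3, 2987 mod 4 = 3, so the flip contributes -1; sign now +1
(2987/243): 2987 mod 243 = 71, so (2987/243) = (71/243)
flip (71/243) -> (243/71): both odd, 71 mod 4 = 3, 243 mod 4 = 3, so the flip contributes -1; sign now -1
(243/71): 243 mod 71 = 30, so (243/71) = (30/71)
factor out 2^1: 30 = 2^1·15; with 71 mod 8 = 7, (2/71) = +1; sign now -1; continue with (15/71)
flip (15/71) -> (71/15): both odd, 15 mod 4 = 3, 71 mod 4 = 3, so the flip contributes -1; sign now +1
(71/15): 71 mod 15 = 11, so (71/15) = (11/15)
flip (11/15) -> (15/11): both odd, 11 mod 4 = 3, 15 mod 4 = 3, so the flip contributes -1; sign now -1
(15/11): 15 mod 11 = 4, so (15/11) = (4/11)
factor out 2^2: 4 = 2^2·1; with 11 mod 8 = 3, (2/11) = -1; sign now -1; continue with (1/11)
reached (1/11) = 1, so the symbol is -1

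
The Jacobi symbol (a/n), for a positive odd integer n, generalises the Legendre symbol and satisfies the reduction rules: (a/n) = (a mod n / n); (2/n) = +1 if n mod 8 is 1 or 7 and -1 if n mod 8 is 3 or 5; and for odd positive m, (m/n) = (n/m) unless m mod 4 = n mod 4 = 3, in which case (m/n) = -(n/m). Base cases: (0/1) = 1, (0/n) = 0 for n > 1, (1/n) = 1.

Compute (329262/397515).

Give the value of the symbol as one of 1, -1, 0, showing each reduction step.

329262 = 2^1·164631; (2/397515) = -1 since 397515 mod 8 = 3, so (329262/397515) = (-1)^1·(164631/397515); sign now -1
reciprocity: (164631/397515) = -1·(397515/164631) since 164631 mod 4 = 3, 397515 mod 4 = 3; sign now +1
(397515/164631) = (68253/164631)   [reduce mod 164631]
reciprocity: (68253/164631) = +1·(164631/68253) since 68253 mod 4 = 1, 164631 mod 4 = 3; sign now +1
(164631/68253) = (28125/68253)   [reduce mod 68253]
reciprocity: (28125/68253) = +1·(68253/28125) since 28125 mod 4 = 1, 68253 mod 4 = 1; sign now +1
(68253/28125) = (12003/28125)   [reduce mod 28125]
reciprocity: (12003/28125) = +1·(28125/12003) since 12003 mod 4 = 3, 28125 mod 4 = 1; sign now +1
(28125/12003) = (4119/12003)   [reduce mod 12003]
reciprocity: (4119/12003) = -1·(12003/4119) since 4119 mod 4 = 3, 12003 mod 4 = 3; sign now -1
(12003/4119) = (3765/4119)   [reduce mod 4119]
reciprocity: (3765/4119) = +1·(4119/3765) since 3765 mod 4 = 1, 4119 mod 4 = 3; sign now -1
(4119/3765) = (354/3765)   [reduce mod 3765]
354 = 2^1·177; (2/3765) = -1 since 3765 mod 8 = 5, so (354/3765) = (-1)^1·(177/3765); sign now +1
reciprocity: (177/3765) = +1·(3765/177) since 177 mod 4 = 1, 3765 mod 4 = 1; sign now +1
(3765/177) = (48/177)   [reduce mod 177]
48 = 2^4·3; (2/177) = +1 since 177 mod 8 = 1, so (48/177) = (+1)^4·(3/177); sign now +1
reciprocity: (3/177) = +1·(177/3) since 3 mod 4 = 3, 177 mod 4 = 1; sign now +1
(177/3) = (0/3)   [reduce mod 3]
(0/3) = 0   [gcd(a, n) > 1]; final value = 0

0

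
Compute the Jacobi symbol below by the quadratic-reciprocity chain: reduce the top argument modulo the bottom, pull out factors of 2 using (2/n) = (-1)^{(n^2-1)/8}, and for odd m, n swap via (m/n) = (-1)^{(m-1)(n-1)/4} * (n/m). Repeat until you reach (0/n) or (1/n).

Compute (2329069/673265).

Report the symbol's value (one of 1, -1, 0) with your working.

-1

(2329069/673265): 2329069 mod 673265 = 309274, so (2329069/673265) = (309274/673265)
factor out 2^1: 309274 = 2^1·154637; with 673265 mod 8 = 1, (2/673265) = +1; sign now +1; continue with (154637/673265)
flip (154637/673265) -> (673265/154637): both odd, 154637 mod 4 = 1, 673265 mod 4 = 1, so the flip contributes +1; sign now +1
(673265/154637): 673265 mod 154637 = 54717, so (673265/154637) = (54717/154637)
flip (54717/154637) -> (154637/54717): both odd, 54717 mod 4 = 1, 154637 mod 4 = 1, so the flip contributes +1; sign now +1
(154637/54717): 154637 mod 54717 = 45203, so (154637/54717) = (45203/54717)
flip (45203/54717) -> (54717/45203): both odd, 45203 mod 4 = 3, 54717 mod 4 = 1, so the flip contributes +1; sign now +1
(54717/45203): 54717 mod 45203 = 9514, so (54717/45203) = (9514/45203)
factor out 2^1: 9514 = 2^1·4757; with 45203 mod 8 = 3, (2/45203) = -1; sign now -1; continue with (4757/45203)
flip (4757/45203) -> (45203/4757): both odd, 4757 mod 4 = 1, 45203 mod 4 = 3, so the flip contributes +1; sign now -1
(45203/4757): 45203 mod 4757 = 2390, so (45203/4757) = (2390/4757)
factor out 2^1: 2390 = 2^1·1195; with 4757 mod 8 = 5, (2/4757) = -1; sign now +1; continue with (1195/4757)
flip (1195/4757) -> (4757/1195): both odd, 1195 mod 4 = 3, 4757 mod 4 = 1, so the flip contributes +1; sign now +1
(4757/1195): 4757 mod 1195 = 1172, so (4757/1195) = (1172/1195)
factor out 2^2: 1172 = 2^2·293; with 1195 mod 8 = 3, (2/1195) = -1; sign now +1; continue with (293/1195)
flip (293/1195) -> (1195/293): both odd, 293 mod 4 = 1, 1195 mod 4 = 3, so the flip contributes +1; sign now +1
(1195/293): 1195 mod 293 = 23, so (1195/293) = (23/293)
flip (23/293) -> (293/23): both odd, 23 mod 4 = 3, 293 mod 4 = 1, so the flip contributes +1; sign now +1
(293/23): 293 mod 23 = 17, so (293/23) = (17/23)
flip (17/23) -> (23/17): both odd, 17 mod 4 = 1, 23 mod 4 = 3, so the flip contributes +1; sign now +1
(23/17): 23 mod 17 = 6, so (23/17) = (6/17)
factor out 2^1: 6 = 2^1·3; with 17 mod 8 = 1, (2/17) = +1; sign now +1; continue with (3/17)
flip (3/17) -> (17/3): both odd, 3 mod 4 = 3, 17 mod 4 = 1, so the flip contributes +1; sign now +1
(17/3): 17 mod 3 = 2, so (17/3) = (2/3)
factor out 2^1: 2 = 2^1·1; with 3 mod 8 = 3, (2/3) = -1; sign now -1; continue with (1/3)
reached (1/3) = 1, so the symbol is -1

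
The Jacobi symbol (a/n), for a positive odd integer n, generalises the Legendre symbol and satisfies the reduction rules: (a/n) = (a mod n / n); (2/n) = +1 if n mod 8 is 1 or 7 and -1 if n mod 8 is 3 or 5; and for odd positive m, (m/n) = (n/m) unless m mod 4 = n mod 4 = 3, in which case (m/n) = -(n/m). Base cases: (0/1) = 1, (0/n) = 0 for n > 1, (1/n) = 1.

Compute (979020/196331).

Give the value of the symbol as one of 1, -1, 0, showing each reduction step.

(979020/196331) = (193696/196331)   [reduce mod 196331]
193696 = 2^5·6053; (2/196331) = -1 since 196331 mod 8 = 3, so (193696/196331) = (-1)^5·(6053/196331); sign now -1
reciprocity: (6053/196331) = +1·(196331/6053) since 6053 mod 4 = 1, 196331 mod 4 = 3; sign now -1
(196331/6053) = (2635/6053)   [reduce mod 6053]
reciprocity: (2635/6053) = +1·(6053/2635) since 2635 mod 4 = 3, 6053 mod 4 = 1; sign now -1
(6053/2635) = (783/2635)   [reduce mod 2635]
reciprocity: (783/2635) = -1·(2635/783) since 783 mod 4 = 3, 2635 mod 4 = 3; sign now +1
(2635/783) = (286/783)   [reduce mod 783]
286 = 2^1·143; (2/783) = +1 since 783 mod 8 = 7, so (286/783) = (+1)^1·(143/783); sign now +1
reciprocity: (143/783) = -1·(783/143) since 143 mod 4 = 3, 783 mod 4 = 3; sign now -1
(783/143) = (68/143)   [reduce mod 143]
68 = 2^2·17; (2/143) = +1 since 143 mod 8 = 7, so (68/143) = (+1)^2·(17/143); sign now -1
reciprocity: (17/143) = +1·(143/17) since 17 mod 4 = 1, 143 mod 4 = 3; sign now -1
(143/17) = (7/17)   [reduce mod 17]
reciprocity: (7/17) = +1·(17/7) since 7 mod 4 = 3, 17 mod 4 = 1; sign now -1
(17/7) = (3/7)   [reduce mod 7]
reciprocity: (3/7) = -1·(7/3) since 3 mod 4 = 3, 7 mod 4 = 3; sign now +1
(7/3) = (1/3)   [reduce mod 3]
(1/3) = 1; final value = sign = +1

1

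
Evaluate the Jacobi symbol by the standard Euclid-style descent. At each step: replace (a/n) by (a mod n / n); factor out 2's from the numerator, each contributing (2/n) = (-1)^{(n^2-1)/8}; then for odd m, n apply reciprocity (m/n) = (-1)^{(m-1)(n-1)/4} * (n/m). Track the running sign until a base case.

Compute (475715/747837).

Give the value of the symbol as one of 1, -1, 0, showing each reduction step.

flip (475715/747837) -> (747837/475715): both odd, 475715 mod 4 = 3, 747837 mod 4 = 1, so the flip contributes +1; sign now +1
(747837/475715): 747837 mod 475715 = 272122, so (747837/475715) = (272122/475715)
factor out 2^1: 272122 = 2^1·136061; with 475715 mod 8 = 3, (2/475715) = -1; sign now -1; continue with (136061/475715)
flip (136061/475715) -> (475715/136061): both odd, 136061 mod 4 = 1, 475715 mod 4 = 3, so the flip contributes +1; sign now -1
(475715/136061): 475715 mod 136061 = 67532, so (475715/136061) = (67532/136061)
factor out 2^2: 67532 = 2^2·16883; with 136061 mod 8 = 5, (2/136061) = -1; sign now -1; continue with (16883/136061)
flip (16883/136061) -> (136061/16883): both odd, 16883 mod 4 = 3, 136061 mod 4 = 1, so the flip contributes +1; sign now -1
(136061/16883): 136061 mod 16883 = 997, so (136061/16883) = (997/16883)
flip (997/16883) -> (16883/997): both odd, 997 mod 4 = 1, 16883 mod 4 = 3, so the flip contributes +1; sign now -1
(16883/997): 16883 mod 997 = 931, so (16883/997) = (931/997)
flip (931/997) -> (997/931): both odd, 931 mod 4 = 3, 997 mod 4 = 1, so the flip contributes +1; sign now -1
(997/931): 997 mod 931 = 66, so (997/931) = (66/931)
factor out 2^1: 66 = 2^1·33; with 931 mod 8 = 3, (2/931) = -1; sign now +1; continue with (33/931)
flip (33/931) -> (931/33): both odd, 33 mod 4 = 1, 931 mod 4 = 3, so the flip contributes +1; sign now +1
(931/33): 931 mod 33 = 7, so (931/33) = (7/33)
flip (7/33) -> (33/7): both odd, 7 mod 4 = 3, 33 mod 4 = 1, so the flip contributes +1; sign now +1
(33/7): 33 mod 7 = 5, so (33/7) = (5/7)
flip (5/7) -> (7/5): both odd, 5 mod 4 = 1, 7 mod 4 = 3, so the flip contributes +1; sign now +1
(7/5): 7 mod 5 = 2, so (7/5) = (2/5)
factor out 2^1: 2 = 2^1·1; with 5 mod 8 = 5, (2/5) = -1; sign now -1; continue with (1/5)
reached (1/5) = 1, so the symbol is -1

-1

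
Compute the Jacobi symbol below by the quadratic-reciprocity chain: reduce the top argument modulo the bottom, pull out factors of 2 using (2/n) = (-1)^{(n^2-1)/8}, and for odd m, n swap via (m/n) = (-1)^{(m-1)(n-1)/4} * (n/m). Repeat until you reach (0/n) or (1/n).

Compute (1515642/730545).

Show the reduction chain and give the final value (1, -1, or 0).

0

(1515642/730545) = (54552/730545)   [reduce mod 730545]
54552 = 2^3·6819; (2/730545) = +1 since 730545 mod 8 = 1, so (54552/730545) = (+1)^3·(6819/730545); sign now +1
reciprocity: (6819/730545) = +1·(730545/6819) since 6819 mod 4 = 3, 730545 mod 4 = 1; sign now +1
(730545/6819) = (912/6819)   [reduce mod 6819]
912 = 2^4·57; (2/6819) = -1 since 6819 mod 8 = 3, so (912/6819) = (-1)^4·(57/6819); sign now +1
reciprocity: (57/6819) = +1·(6819/57) since 57 mod 4 = 1, 6819 mod 4 = 3; sign now +1
(6819/57) = (36/57)   [reduce mod 57]
36 = 2^2·9; (2/57) = +1 since 57 mod 8 = 1, so (36/57) = (+1)^2·(9/57); sign now +1
reciprocity: (9/57) = +1·(57/9) since 9 mod 4 = 1, 57 mod 4 = 1; sign now +1
(57/9) = (3/9)   [reduce mod 9]
reciprocity: (3/9) = +1·(9/3) since 3 mod 4 = 3, 9 mod 4 = 1; sign now +1
(9/3) = (0/3)   [reduce mod 3]
(0/3) = 0   [gcd(a, n) > 1]; final value = 0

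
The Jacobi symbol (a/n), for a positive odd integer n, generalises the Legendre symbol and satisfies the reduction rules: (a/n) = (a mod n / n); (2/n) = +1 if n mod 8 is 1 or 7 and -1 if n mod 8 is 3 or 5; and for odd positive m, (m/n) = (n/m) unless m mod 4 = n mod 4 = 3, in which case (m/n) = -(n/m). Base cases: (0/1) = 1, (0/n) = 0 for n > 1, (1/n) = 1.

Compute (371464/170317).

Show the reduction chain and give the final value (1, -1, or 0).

(371464/170317) = (30830/170317)   [reduce mod 170317]
30830 = 2^1·15415; (2/170317) = -1 since 170317 mod 8 = 5, so (30830/170317) = (-1)^1·(15415/170317); sign now -1
reciprocity: (15415/170317) = +1·(170317/15415) since 15415 mod 4 = 3, 170317 mod 4 = 1; sign now -1
(170317/15415) = (752/15415)   [reduce mod 15415]
752 = 2^4·47; (2/15415) = +1 since 15415 mod 8 = 7, so (752/15415) = (+1)^4·(47/15415); sign now -1
reciprocity: (47/15415) = -1·(15415/47) since 47 mod 4 = 3, 15415 mod 4 = 3; sign now +1
(15415/47) = (46/47)   [reduce mod 47]
46 = 2^1·23; (2/47) = +1 since 47 mod 8 = 7, so (46/47) = (+1)^1·(23/47); sign now +1
reciprocity: (23/47) = -1·(47/23) since 23 mod 4 = 3, 47 mod 4 = 3; sign now -1
(47/23) = (1/23)   [reduce mod 23]
(1/23) = 1; final value = sign = -1

-1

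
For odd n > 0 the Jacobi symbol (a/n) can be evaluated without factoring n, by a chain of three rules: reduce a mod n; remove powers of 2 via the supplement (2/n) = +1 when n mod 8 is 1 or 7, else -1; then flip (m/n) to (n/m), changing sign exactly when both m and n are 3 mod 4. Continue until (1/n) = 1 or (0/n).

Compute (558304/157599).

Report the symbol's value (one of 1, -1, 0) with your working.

-1

(558304/157599): 558304 mod 157599 = 85507, so (558304/157599) = (85507/157599)
flip (85507/157599) -> (157599/85507): both odd, 85507 mod 4 = 3, 157599 mod 4 = 3, so the flip contributes -1; sign now -1
(157599/85507): 157599 mod 85507 = 72092, so (157599/85507) = (72092/85507)
factor out 2^2: 72092 = 2^2·18023; with 85507 mod 8 = 3, (2/85507) = -1; sign now -1; continue with (18023/85507)
flip (18023/85507) -> (85507/18023): both odd, 18023 mod 4 = 3, 85507 mod 4 = 3, so the flip contributes -1; sign now +1
(85507/18023): 85507 mod 18023 = 13415, so (85507/18023) = (13415/18023)
flip (13415/18023) -> (18023/13415): both odd, 13415 mod 4 = 3, 18023 mod 4 = 3, so the flip contributes -1; sign now -1
(18023/13415): 18023 mod 13415 = 4608, so (18023/13415) = (4608/13415)
factor out 2^9: 4608 = 2^9·9; with 13415 mod 8 = 7, (2/13415) = +1; sign now -1; continue with (9/13415)
flip (9/13415) -> (13415/9): both odd, 9 mod 4 = 1, 13415 mod 4 = 3, so the flip contributes +1; sign now -1
(13415/9): 13415 mod 9 = 5, so (13415/9) = (5/9)
flip (5/9) -> (9/5): both odd, 5 mod 4 = 1, 9 mod 4 = 1, so the flip contributes +1; sign now -1
(9/5): 9 mod 5 = 4, so (9/5) = (4/5)
factor out 2^2: 4 = 2^2·1; with 5 mod 8 = 5, (2/5) = -1; sign now -1; continue with (1/5)
reached (1/5) = 1, so the symbol is -1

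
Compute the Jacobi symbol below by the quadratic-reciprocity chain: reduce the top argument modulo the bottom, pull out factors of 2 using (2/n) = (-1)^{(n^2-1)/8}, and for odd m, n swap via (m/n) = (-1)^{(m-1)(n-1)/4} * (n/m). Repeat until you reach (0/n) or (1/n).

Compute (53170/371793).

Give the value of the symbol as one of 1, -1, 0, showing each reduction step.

1

53170 = 2^1·26585; (2/371793) = +1 since 371793 mod 8 = 1, so (53170/371793) = (+1)^1·(26585/371793); sign now +1
reciprocity: (26585/371793) = +1·(371793/26585) since 26585 mod 4 = 1, 371793 mod 4 = 1; sign now +1
(371793/26585) = (26188/26585)   [reduce mod 26585]
26188 = 2^2·6547; (2/26585) = +1 since 26585 mod 8 = 1, so (26188/26585) = (+1)^2·(6547/26585); sign now +1
reciprocity: (6547/26585) = +1·(26585/6547) since 6547 mod 4 = 3, 26585 mod 4 = 1; sign now +1
(26585/6547) = (397/6547)   [reduce mod 6547]
reciprocity: (397/6547) = +1·(6547/397) since 397 mod 4 = 1, 6547 mod 4 = 3; sign now +1
(6547/397) = (195/397)   [reduce mod 397]
reciprocity: (195/397) = +1·(397/195) since 195 mod 4 = 3, 397 mod 4 = 1; sign now +1
(397/195) = (7/195)   [reduce mod 195]
reciprocity: (7/195) = -1·(195/7) since 7 mod 4 = 3, 195 mod 4 = 3; sign now -1
(195/7) = (6/7)   [reduce mod 7]
6 = 2^1·3; (2/7) = +1 since 7 mod 8 = 7, so (6/7) = (+1)^1·(3/7); sign now -1
reciprocity: (3/7) = -1·(7/3) since 3 mod 4 = 3, 7 mod 4 = 3; sign now +1
(7/3) = (1/3)   [reduce mod 3]
(1/3) = 1; final value = sign = +1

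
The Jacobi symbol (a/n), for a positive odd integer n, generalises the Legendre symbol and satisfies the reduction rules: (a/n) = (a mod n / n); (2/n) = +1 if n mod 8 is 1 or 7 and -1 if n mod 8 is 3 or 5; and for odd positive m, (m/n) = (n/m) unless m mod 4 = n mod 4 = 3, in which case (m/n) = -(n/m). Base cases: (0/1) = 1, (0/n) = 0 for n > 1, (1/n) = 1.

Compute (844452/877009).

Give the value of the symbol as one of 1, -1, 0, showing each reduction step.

0

844452 = 2^2·211113; (2/877009) = +1 since 877009 mod 8 = 1, so (844452/877009) = (+1)^2·(211113/877009); sign now +1
reciprocity: (211113/877009) = +1·(877009/211113) since 211113 mod 4 = 1, 877009 mod 4 = 1; sign now +1
(877009/211113) = (32557/211113)   [reduce mod 211113]
reciprocity: (32557/211113) = +1·(211113/32557) since 32557 mod 4 = 1, 211113 mod 4 = 1; sign now +1
(211113/32557) = (15771/32557)   [reduce mod 32557]
reciprocity: (15771/32557) = +1·(32557/15771) since 15771 mod 4 = 3, 32557 mod 4 = 1; sign now +1
(32557/15771) = (1015/15771)   [reduce mod 15771]
reciprocity: (1015/15771) = -1·(15771/1015) since 1015 mod 4 = 3, 15771 mod 4 = 3; sign now -1
(15771/1015) = (546/1015)   [reduce mod 1015]
546 = 2^1·273; (2/1015) = +1 since 1015 mod 8 = 7, so (546/1015) = (+1)^1·(273/1015); sign now -1
reciprocity: (273/1015) = +1·(1015/273) since 273 mod 4 = 1, 1015 mod 4 = 3; sign now -1
(1015/273) = (196/273)   [reduce mod 273]
196 = 2^2·49; (2/273) = +1 since 273 mod 8 = 1, so (196/273) = (+1)^2·(49/273); sign now -1
reciprocity: (49/273) = +1·(273/49) since 49 mod 4 = 1, 273 mod 4 = 1; sign now -1
(273/49) = (28/49)   [reduce mod 49]
28 = 2^2·7; (2/49) = +1 since 49 mod 8 = 1, so (28/49) = (+1)^2·(7/49); sign now -1
reciprocity: (7/49) = +1·(49/7) since 7 mod 4 = 3, 49 mod 4 = 1; sign now -1
(49/7) = (0/7)   [reduce mod 7]
(0/7) = 0   [gcd(a, n) > 1]; final value = 0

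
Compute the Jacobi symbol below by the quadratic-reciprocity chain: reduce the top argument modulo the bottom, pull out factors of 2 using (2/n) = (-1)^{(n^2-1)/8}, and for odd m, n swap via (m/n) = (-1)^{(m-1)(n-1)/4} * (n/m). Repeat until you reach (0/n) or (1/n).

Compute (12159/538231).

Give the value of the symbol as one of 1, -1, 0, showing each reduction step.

flip (12159/538231) -> (538231/12159): both odd, 12159 mod 4 = 3, 538231 mod 4 = 3, so the flip contributes -1; sign now -1
(538231/12159): 538231 mod 12159 = 3235, so (538231/12159) = (3235/12159)
flip (3235/12159) -> (12159/3235): both odd, 3235 mod 4 = 3, 12159 mod 4 = 3, so the flip contributes -1; sign now +1
(12159/3235): 12159 mod 3235 = 2454, so (12159/3235) = (2454/3235)
factor out 2^1: 2454 = 2^1·1227; with 3235 mod 8 = 3, (2/3235) = -1; sign now -1; continue with (1227/3235)
flip (1227/3235) -> (3235/1227): both odd, 1227 mod 4 = 3, 3235 mod 4 = 3, so the flip contributes -1; sign now +1
(3235/1227): 3235 mod 1227 = 781, so (3235/1227) = (781/1227)
flip (781/1227) -> (1227/781): both odd, 781 mod 4 = 1, 1227 mod 4 = 3, so the flip contributes +1; sign now +1
(1227/781): 1227 mod 781 = 446, so (1227/781) = (446/781)
factor out 2^1: 446 = 2^1·223; with 781 mod 8 = 5, (2/781) = -1; sign now -1; continue with (223/781)
flip (223/781) -> (781/223): both odd, 223 mod 4 = 3, 781 mod 4 = 1, so the flip contributes +1; sign now -1
(781/223): 781 mod 223 = 112, so (781/223) = (112/223)
factor out 2^4: 112 = 2^4·7; with 223 mod 8 = 7, (2/223) = +1; sign now -1; continue with (7/223)
flip (7/223) -> (223/7): both odd, 7 mod 4 = 3, 223 mod 4 = 3, so the flip contributes -1; sign now +1
(223/7): 223 mod 7 = 6, so (223/7) = (6/7)
factor out 2^1: 6 = 2^1·3; with 7 mod 8 = 7, (2/7) = +1; sign now +1; continue with (3/7)
flip (3/7) -> (7/3): both odd, 3 mod 4 = 3, 7 mod 4 = 3, so the flip contributes -1; sign now -1
(7/3): 7 mod 3 = 1, so (7/3) = (1/3)
reached (1/3) = 1, so the symbol is -1

-1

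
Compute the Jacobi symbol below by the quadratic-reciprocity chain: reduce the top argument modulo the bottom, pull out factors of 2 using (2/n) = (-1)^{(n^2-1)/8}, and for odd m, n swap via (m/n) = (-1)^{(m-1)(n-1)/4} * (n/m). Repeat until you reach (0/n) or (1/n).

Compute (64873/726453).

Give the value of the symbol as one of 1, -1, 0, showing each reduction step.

flip (64873/726453) -> (726453/64873): both odd, 64873 mod 4 = 1, 726453 mod 4 = 1, so the flip contributes +1; sign now +1
(726453/64873): 726453 mod 64873 = 12850, so (726453/64873) = (12850/64873)
factor out 2^1: 12850 = 2^1·6425; with 64873 mod 8 = 1, (2/64873) = +1; sign now +1; continue with (6425/64873)
flip (6425/64873) -> (64873/6425): both odd, 6425 mod 4 = 1, 64873 mod 4 = 1, so the flip contributes +1; sign now +1
(64873/6425): 64873 mod 6425 = 623, so (64873/6425) = (623/6425)
flip (623/6425) -> (6425/623): both odd, 623 mod 4 = 3, 6425 mod 4 = 1, so the flip contributes +1; sign now +1
(6425/623): 6425 mod 623 = 195, so (6425/623) = (195/623)
flip (195/623) -> (623/195): both odd, 195 mod 4 = 3, 623 mod 4 = 3, so the flip contributes -1; sign now -1
(623/195): 623 mod 195 = 38, so (623/195) = (38/195)
factor out 2^1: 38 = 2^1·19; with 195 mod 8 = 3, (2/195) = -1; sign now +1; continue with (19/195)
flip (19/195) -> (195/19): both odd, 19 mod 4 = 3, 195 mod 4 = 3, so the flip contributes -1; sign now -1
(195/19): 195 mod 19 = 5, so (195/19) = (5/19)
flip (5/19) -> (19/5): both odd, 5 mod 4 = 1, 19 mod 4 = 3, so the flip contributes +1; sign now -1
(19/5): 19 mod 5 = 4, so (19/5) = (4/5)
factor out 2^2: 4 = 2^2·1; with 5 mod 8 = 5, (2/5) = -1; sign now -1; continue with (1/5)
reached (1/5) = 1, so the symbol is -1

-1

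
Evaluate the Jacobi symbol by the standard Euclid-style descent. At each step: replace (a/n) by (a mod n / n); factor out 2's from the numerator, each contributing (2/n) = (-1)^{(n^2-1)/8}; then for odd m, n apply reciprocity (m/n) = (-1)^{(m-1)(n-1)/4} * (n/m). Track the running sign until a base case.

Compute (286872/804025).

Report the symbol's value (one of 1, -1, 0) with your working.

286872 = 2^3·35859; (2/804025) = +1 since 804025 mod 8 = 1, so (286872/804025) = (+1)^3·(35859/804025); sign now +1
reciprocity: (35859/804025) = +1·(804025/35859) since 35859 mod 4 = 3, 804025 mod 4 = 1; sign now +1
(804025/35859) = (15127/35859)   [reduce mod 35859]
reciprocity: (15127/35859) = -1·(35859/15127) since 15127 mod 4 = 3, 35859 mod 4 = 3; sign now -1
(35859/15127) = (5605/15127)   [reduce mod 15127]
reciprocity: (5605/15127) = +1·(15127/5605) since 5605 mod 4 = 1, 15127 mod 4 = 3; sign now -1
(15127/5605) = (3917/5605)   [reduce mod 5605]
reciprocity: (3917/5605) = +1·(5605/3917) since 3917 mod 4 = 1, 5605 mod 4 = 1; sign now -1
(5605/3917) = (1688/3917)   [reduce mod 3917]
1688 = 2^3·211; (2/3917) = -1 since 3917 mod 8 = 5, so (1688/3917) = (-1)^3·(211/3917); sign now +1
reciprocity: (211/3917) = +1·(3917/211) since 211 mod 4 = 3, 3917 mod 4 = 1; sign now +1
(3917/211) = (119/211)   [reduce mod 211]
reciprocity: (119/211) = -1·(211/119) since 119 mod 4 = 3, 211 mod 4 = 3; sign now -1
(211/119) = (92/119)   [reduce mod 119]
92 = 2^2·23; (2/119) = +1 since 119 mod 8 = 7, so (92/119) = (+1)^2·(23/119); sign now -1
reciprocity: (23/119) = -1·(119/23) since 23 mod 4 = 3, 119 mod 4 = 3; sign now +1
(119/23) = (4/23)   [reduce mod 23]
4 = 2^2·1; (2/23) = +1 since 23 mod 8 = 7, so (4/23) = (+1)^2·(1/23); sign now +1
(1/23) = 1; final value = sign = +1

1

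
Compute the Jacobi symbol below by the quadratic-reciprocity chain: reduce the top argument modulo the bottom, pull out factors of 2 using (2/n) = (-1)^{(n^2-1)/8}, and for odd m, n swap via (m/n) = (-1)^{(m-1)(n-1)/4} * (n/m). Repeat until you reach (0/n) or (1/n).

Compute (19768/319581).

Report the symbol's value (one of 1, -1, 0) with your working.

factor out 2^3: 19768 = 2^3·2471; with 319581 mod 8 = 5, (2/319581) = -1; sign now -1; continue with (2471/319581)
flip (2471/319581) -> (319581/2471): both odd, 2471 mod 4 = 3, 319581 mod 4 = 1, so the flip contributes +1; sign now -1
(319581/2471): 319581 mod 2471 = 822, so (319581/2471) = (822/2471)
factor out 2^1: 822 = 2^1·411; with 2471 mod 8 = 7, (2/2471) = +1; sign now -1; continue with (411/2471)
flip (411/2471) -> (2471/411): both odd, 411 mod 4 = 3, 2471 mod 4 = 3, so the flip contributes -1; sign now +1
(2471/411): 2471 mod 411 = 5, so (2471/411) = (5/411)
flip (5/411) -> (411/5): both odd, 5 mod 4 = 1, 411 mod 4 = 3, so the flip contributes +1; sign now +1
(411/5): 411 mod 5 = 1, so (411/5) = (1/5)
reached (1/5) = 1, so the symbol is +1

1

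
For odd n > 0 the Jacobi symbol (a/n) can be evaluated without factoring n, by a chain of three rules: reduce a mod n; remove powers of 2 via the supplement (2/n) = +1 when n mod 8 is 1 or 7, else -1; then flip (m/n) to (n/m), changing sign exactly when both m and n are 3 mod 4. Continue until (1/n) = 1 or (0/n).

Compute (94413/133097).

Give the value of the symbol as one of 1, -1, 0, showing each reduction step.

flip (94413/133097) -> (133097/94413): both odd, 94413 mod 4 = 1, 133097 mod 4 = 1, so the flip contributes +1; sign now +1
(133097/94413): 133097 mod 94413 = 38684, so (133097/94413) = (38684/94413)
factor out 2^2: 38684 = 2^2·9671; with 94413 mod 8 = 5, (2/94413) = -1; sign now +1; continue with (9671/94413)
flip (9671/94413) -> (94413/9671): both odd, 9671 mod 4 = 3, 94413 mod 4 = 1, so the flip contributes +1; sign now +1
(94413/9671): 94413 mod 9671 = 7374, so (94413/9671) = (7374/9671)
factor out 2^1: 7374 = 2^1·3687; with 9671 mod 8 = 7, (2/9671) = +1; sign now +1; continue with (3687/9671)
flip (3687/9671) -> (9671/3687): both odd, 3687 mod 4 = 3, 9671 mod 4 = 3, so the flip contributes -1; sign now -1
(9671/3687): 9671 mod 3687 = 2297, so (9671/3687) = (2297/3687)
flip (2297/3687) -> (3687/2297): both odd, 2297 mod 4 = 1, 3687 mod 4 = 3, so the flip contributes +1; sign now -1
(3687/2297): 3687 mod 2297 = 1390, so (3687/2297) = (1390/2297)
factor out 2^1: 1390 = 2^1·695; with 2297 mod 8 = 1, (2/2297) = +1; sign now -1; continue with (695/2297)
flip (695/2297) -> (2297/695): both odd, 695 mod 4 = 3, 2297 mod 4 = 1, so the flip contributes +1; sign now -1
(2297/695): 2297 mod 695 = 212, so (2297/695) = (212/695)
factor out 2^2: 212 = 2^2·53; with 695 mod 8 = 7, (2/695) = +1; sign now -1; continue with (53/695)
flip (53/695) -> (695/53): both odd, 53 mod 4 = 1, 695 mod 4 = 3, so the flip contributes +1; sign now -1
(695/53): 695 mod 53 = 6, so (695/53) = (6/53)
factor out 2^1: 6 = 2^1·3; with 53 mod 8 = 5, (2/53) = -1; sign now +1; continue with (3/53)
flip (3/53) -> (53/3): both odd, 3 mod 4 = 3, 53 mod 4 = 1, so the flip contributes +1; sign now +1
(53/3): 53 mod 3 = 2, so (53/3) = (2/3)
factor out 2^1: 2 = 2^1·1; with 3 mod 8 = 3, (2/3) = -1; sign now -1; continue with (1/3)
reached (1/3) = 1, so the symbol is -1

-1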